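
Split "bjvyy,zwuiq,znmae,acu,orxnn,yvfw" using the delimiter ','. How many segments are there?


Input string: 'bjvyy,zwuiq,znmae,acu,orxnn,yvfw'
Delimiter: ','
Split result: 'bjvyy', 'zwuiq', 'znmae', 'acu', 'orxnn', 'yvfw'
Number of parts: 6


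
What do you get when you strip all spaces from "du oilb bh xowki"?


Input string: 'du oilb bh xowki'
Operation: remove all spaces
Words: 'du', 'oilb', 'bh', 'xowki'
Join without spaces: duoilbbhxowki


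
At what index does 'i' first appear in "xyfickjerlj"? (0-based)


Input string: 'xyfickjerlj'
Target: 'i'
Scanning left to right: s[0]='x', s[1]='y', s[2]='f', s[3]='i'
First match at index: 3


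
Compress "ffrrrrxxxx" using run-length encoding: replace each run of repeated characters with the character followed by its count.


Input: 'ffrrrrxxxx'
Operation: identify consecutive runs
Runs: 'ff' -> f2, 'rrrr' -> r4, 'xxxx' -> x4
Encoded: f2r4x4


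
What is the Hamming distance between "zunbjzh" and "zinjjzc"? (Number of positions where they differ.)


String 1: 'zunbjzh'
String 2: 'zinjjzc'
Compare each position: pos 0: 'z'=='z', pos 1: 'u'!='i', pos 2: 'n'=='n', pos 3: 'b'!='j', pos 4: 'j'=='j', pos 5: 'z'=='z', pos 6: 'h'!='c'
Differing positions: 3
Hamming distance: 3


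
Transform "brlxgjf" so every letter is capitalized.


Input string: 'brlxgjf'
Operation: convert each letter to uppercase
Mapping: 'b'->'B', 'r'->'R', 'l'->'L', 'x'->'X', 'g'->'G', 'j'->'J', 'f'->'F'
Result: BRLXGJF


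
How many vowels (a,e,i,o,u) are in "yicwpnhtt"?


Input string: 'yicwpnhtt'
Operation: count vowels (a, e, i, o, u)
Scan: s[0]='y', s[1]='i' (vowel), s[2]='c', s[3]='w', s[4]='p', s[5]='n', s[6]='h', s[7]='t', s[8]='t'
Vowels found: 1
Result: 1


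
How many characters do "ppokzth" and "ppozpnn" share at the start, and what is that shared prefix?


String 1: 'ppokzth'
String 2: 'ppozpnn'
Compare position by position:
pos 0: 'p' vs 'p' match
pos 1: 'p' vs 'p' match
pos 2: 'o' vs 'o' match
pos 3: 'k' vs 'z' differ -> stop
Longest common prefix: "ppo" (length 3)


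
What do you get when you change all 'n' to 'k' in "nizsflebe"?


Input string: 'nizsflebe'
Operation: replace 'n' with 'k'
Positions of 'n': 0
After replacement: kizsflebe


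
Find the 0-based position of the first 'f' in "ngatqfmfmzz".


Input string: 'ngatqfmfmzz'
Target: 'f'
Scanning left to right: s[0]='n', s[1]='g', s[2]='a', s[3]='t', s[4]='q', s[5]='f'
First match at index: 5


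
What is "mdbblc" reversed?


Input string: 'mdbblc'
Operation: reverse character order
Original order: 'm' -> 'd' -> 'b' -> 'b' -> 'l' -> 'c'
Reversed order: 'c' -> 'l' -> 'b' -> 'b' -> 'd' -> 'm'
Result: clbbdm


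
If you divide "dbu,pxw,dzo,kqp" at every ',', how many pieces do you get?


Input string: 'dbu,pxw,dzo,kqp'
Delimiter: ','
Split result: 'dbu', 'pxw', 'dzo', 'kqp'
Number of parts: 4


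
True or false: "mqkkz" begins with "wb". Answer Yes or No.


Input string: 'mqkkz'
Prefix to check: 'wb'
First 2 characters of input: 'mq'
Match: False
Result: No


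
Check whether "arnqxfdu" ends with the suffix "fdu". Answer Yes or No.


Input string: 'arnqxfdu'
Suffix to check: 'fdu'
Last 3 characters of input: 'fdu'
Match: True
Result: Yes


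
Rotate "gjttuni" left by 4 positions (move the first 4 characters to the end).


Input: 'gjttuni', shift = 4
Operation: split at index 4 and swap parts
Front part s[0:4] = 'gjtt'
Back part s[4:] = 'uni'
Rotated = back + front = 'uni' + 'gjtt'
Result: unigjtt


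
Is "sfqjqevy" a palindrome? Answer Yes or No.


Input string: 'sfqjqevy'
Reversed: 'yveqjqfs'
Compare pairs: s[0]='s' vs s[7]='y' (mismatch), s[1]='f' vs s[6]='v' (mismatch), s[2]='q' vs s[5]='e' (mismatch), s[3]='j' vs s[4]='q' (mismatch)
Palindrome: No


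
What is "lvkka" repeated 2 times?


Input string: 'lvkka'
Operation: repeat 2 times
Concatenation: 'lvkka' + 'lvkka'
Result: lvkkalvkka


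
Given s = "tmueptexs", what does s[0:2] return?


Input string: 'tmueptexs'
Operation: slice [0:2]
Extract characters: s[0]='t', s[1]='m'
Result: tm


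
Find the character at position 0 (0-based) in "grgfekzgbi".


Input string: 'grgfekzgbi'
Operation: get character at index 0
Index mapping: s[0]='g'
Result: 'g'


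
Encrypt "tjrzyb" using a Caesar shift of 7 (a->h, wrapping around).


Input: 'tjrzyb', shift = 7
Operation: for each letter, (position + 7) mod 26
Mapping: 't'(19+7=26, 26 mod 26=0)->'a', 'j'(9+7=16)->'q', 'r'(17+7=24)->'y', 'z'(25+7=32, 32 mod 26=6)->'g', 'y'(24+7=31, 31 mod 26=5)->'f', 'b'(1+7=8)->'i'
Result: aqygfi


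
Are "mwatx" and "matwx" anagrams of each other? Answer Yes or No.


String 1: 'mwatx' -> sorted: 'amtwx'
String 2: 'matwx' -> sorted: 'amtwx'
Compare sorted forms: 'amtwx' == 'amtwx'
Anagram: Yes


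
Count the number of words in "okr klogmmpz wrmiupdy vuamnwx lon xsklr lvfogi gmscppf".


Input string: 'okr klogmmpz wrmiupdy vuamnwx lon xsklr lvfogi gmscppf'
Operation: split by spaces
Words found: 'okr', 'klogmmpz', 'wrmiupdy', 'vuamnwx', 'lon', 'xsklr', 'lvfogi', 'gmscppf'
Word count: 8


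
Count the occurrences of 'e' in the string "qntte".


Input string: 'qntte'
Target character: 'e'
Scan each position: s[4]='e'
Matches found at indices: 4
Total: 1


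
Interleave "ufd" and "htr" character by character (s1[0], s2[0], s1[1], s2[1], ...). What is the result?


String 1: 'ufd'
String 2: 'htr'
Operation: alternate characters
Pairs: 'u'+'h', 'f'+'t', 'd'+'r'
Result: uhftdr


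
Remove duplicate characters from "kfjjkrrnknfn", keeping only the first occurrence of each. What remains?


Input: 'kfjjkrrnknfn'
Operation: keep first occurrence of each character
Scan: s[0]='k' new -> keep; s[1]='f' new -> keep; s[2]='j' new -> keep; s[3]='j' seen -> skip; s[4]='k' seen -> skip; s[5]='r' new -> keep; s[6]='r' seen -> skip; s[7]='n' new -> keep; s[8]='k' seen -> skip; s[9]='n' seen -> skip; s[10]='f' seen -> skip; s[11]='n' seen -> skip
Result: kfjrn


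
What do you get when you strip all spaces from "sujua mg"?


Input string: 'sujua mg'
Operation: remove all spaces
Words: 'sujua', 'mg'
Join without spaces: sujuamg


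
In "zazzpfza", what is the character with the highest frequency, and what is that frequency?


Input: 'zazzpfza'
Operation: tally each character
Counts: 'a':2, 'f':1, 'p':1, 'z':4
Maximum: 'z' appears 4 times


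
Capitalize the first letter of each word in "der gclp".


Input string: 'der gclp'
Operation: capitalize first letter of each word
Word transformations: 'der'->'Der', 'gclp'->'Gclp'
Result: Der Gclp


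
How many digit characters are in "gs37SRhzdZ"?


Input string: 'gs37SRhzdZ'
Operation: count digit characters (0-9)
Scan: 'g', 's', '3'(digit), '7'(digit), 'S', 'R', 'h', 'z', 'd', 'Z'
Digits found: 2
Result: 2


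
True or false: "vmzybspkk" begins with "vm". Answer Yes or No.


Input string: 'vmzybspkk'
Prefix to check: 'vm'
First 2 characters of input: 'vm'
Match: True
Result: Yes


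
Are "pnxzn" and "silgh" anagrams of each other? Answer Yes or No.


String 1: 'pnxzn' -> sorted: 'nnpxz'
String 2: 'silgh' -> sorted: 'ghils'
Compare sorted forms: 'nnpxz' != 'ghils'
Anagram: No


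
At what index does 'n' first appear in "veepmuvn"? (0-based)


Input string: 'veepmuvn'
Target: 'n'
Scanning left to right: s[0]='v', s[1]='e', s[2]='e', s[3]='p', s[4]='m', s[5]='u', s[6]='v', s[7]='n'
First match at index: 7


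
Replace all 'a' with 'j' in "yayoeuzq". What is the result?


Input string: 'yayoeuzq'
Operation: replace 'a' with 'j'
Positions of 'a': 1
After replacement: yjyoeuzq


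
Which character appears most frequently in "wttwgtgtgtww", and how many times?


Input: 'wttwgtgtgtww'
Operation: tally each character
Counts: 'g':3, 't':5, 'w':4
Maximum: 't' appears 5 times


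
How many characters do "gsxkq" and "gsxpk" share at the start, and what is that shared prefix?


String 1: 'gsxkq'
String 2: 'gsxpk'
Compare position by position:
pos 0: 'g' vs 'g' match
pos 1: 's' vs 's' match
pos 2: 'x' vs 'x' match
pos 3: 'k' vs 'p' differ -> stop
Longest common prefix: "gsx" (length 3)


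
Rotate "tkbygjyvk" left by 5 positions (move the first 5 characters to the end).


Input: 'tkbygjyvk', shift = 5
Operation: split at index 5 and swap parts
Front part s[0:5] = 'tkbyg'
Back part s[5:] = 'jyvk'
Rotated = back + front = 'jyvk' + 'tkbyg'
Result: jyvktkbyg


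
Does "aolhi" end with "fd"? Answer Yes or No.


Input string: 'aolhi'
Suffix to check: 'fd'
Last 2 characters of input: 'hi'
Match: False
Result: No


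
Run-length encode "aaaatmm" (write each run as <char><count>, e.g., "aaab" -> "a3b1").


Input: 'aaaatmm'
Operation: identify consecutive runs
Runs: 'aaaa' -> a4, 't' -> t1, 'mm' -> m2
Encoded: a4t1m2


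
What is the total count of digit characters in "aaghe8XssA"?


Input string: 'aaghe8XssA'
Operation: count digit characters (0-9)
Scan: 'a', 'a', 'g', 'h', 'e', '8'(digit), 'X', 's', 's', 'A'
Digits found: 1
Result: 1


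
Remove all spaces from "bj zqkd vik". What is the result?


Input string: 'bj zqkd vik'
Operation: remove all spaces
Words: 'bj', 'zqkd', 'vik'
Join without spaces: bjzqkdvik


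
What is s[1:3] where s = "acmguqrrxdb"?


Input string: 'acmguqrrxdb'
Operation: slice [1:3]
Extract characters: s[1]='c', s[2]='m'
Result: cm


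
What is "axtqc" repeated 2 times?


Input string: 'axtqc'
Operation: repeat 2 times
Concatenation: 'axtqc' + 'axtqc'
Result: axtqcaxtqc


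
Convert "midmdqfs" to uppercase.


Input string: 'midmdqfs'
Operation: convert each letter to uppercase
Mapping: 'm'->'M', 'i'->'I', 'd'->'D', 'm'->'M', 'd'->'D', 'q'->'Q', 'f'->'F', 's'->'S'
Result: MIDMDQFS


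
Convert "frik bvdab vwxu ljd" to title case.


Input string: 'frik bvdab vwxu ljd'
Operation: capitalize first letter of each word
Word transformations: 'frik'->'Frik', 'bvdab'->'Bvdab', 'vwxu'->'Vwxu', 'ljd'->'Ljd'
Result: Frik Bvdab Vwxu Ljd


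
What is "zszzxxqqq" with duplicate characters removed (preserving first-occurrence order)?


Input: 'zszzxxqqq'
Operation: keep first occurrence of each character
Scan: s[0]='z' new -> keep; s[1]='s' new -> keep; s[2]='z' seen -> skip; s[3]='z' seen -> skip; s[4]='x' new -> keep; s[5]='x' seen -> skip; s[6]='q' new -> keep; s[7]='q' seen -> skip; s[8]='q' seen -> skip
Result: zsxq


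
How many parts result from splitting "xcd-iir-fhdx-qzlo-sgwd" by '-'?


Input string: 'xcd-iir-fhdx-qzlo-sgwd'
Delimiter: '-'
Split result: 'xcd', 'iir', 'fhdx', 'qzlo', 'sgwd'
Number of parts: 5


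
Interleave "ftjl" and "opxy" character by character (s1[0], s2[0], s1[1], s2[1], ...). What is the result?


String 1: 'ftjl'
String 2: 'opxy'
Operation: alternate characters
Pairs: 'f'+'o', 't'+'p', 'j'+'x', 'l'+'y'
Result: fotpjxly


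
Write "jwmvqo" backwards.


Input string: 'jwmvqo'
Operation: reverse character order
Original order: 'j' -> 'w' -> 'm' -> 'v' -> 'q' -> 'o'
Reversed order: 'o' -> 'q' -> 'v' -> 'm' -> 'w' -> 'j'
Result: oqvmwj


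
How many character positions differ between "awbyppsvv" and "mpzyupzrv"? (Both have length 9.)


String 1: 'awbyppsvv'
String 2: 'mpzyupzrv'
Compare each position: pos 0: 'a'!='m', pos 1: 'w'!='p', pos 2: 'b'!='z', pos 3: 'y'=='y', pos 4: 'p'!='u', pos 5: 'p'=='p', pos 6: 's'!='z', pos 7: 'v'!='r', pos 8: 'v'=='v'
Differing positions: 6
Hamming distance: 6


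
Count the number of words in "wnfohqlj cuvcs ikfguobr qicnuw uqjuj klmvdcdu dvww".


Input string: 'wnfohqlj cuvcs ikfguobr qicnuw uqjuj klmvdcdu dvww'
Operation: split by spaces
Words found: 'wnfohqlj', 'cuvcs', 'ikfguobr', 'qicnuw', 'uqjuj', 'klmvdcdu', 'dvww'
Word count: 7


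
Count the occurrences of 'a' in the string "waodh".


Input string: 'waodh'
Target character: 'a'
Scan each position: s[1]='a'
Matches found at indices: 1
Total: 1


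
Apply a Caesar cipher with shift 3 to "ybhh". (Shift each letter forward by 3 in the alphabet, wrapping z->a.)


Input: 'ybhh', shift = 3
Operation: for each letter, (position + 3) mod 26
Mapping: 'y'(24+3=27, 27 mod 26=1)->'b', 'b'(1+3=4)->'e', 'h'(7+3=10)->'k', 'h'(7+3=10)->'k'
Result: bekk


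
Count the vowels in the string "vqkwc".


Input string: 'vqkwc'
Operation: count vowels (a, e, i, o, u)
Scan: s[0]='v', s[1]='q', s[2]='k', s[3]='w', s[4]='c'
Vowels found: 0
Result: 0


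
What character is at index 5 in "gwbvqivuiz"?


Input string: 'gwbvqivuiz'
Operation: get character at index 5
Index mapping: s[0]='g', s[1]='w', s[2]='b', s[3]='v', s[4]='q', s[5]='i'
Result: 'i'


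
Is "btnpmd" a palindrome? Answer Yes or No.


Input string: 'btnpmd'
Reversed: 'dmpntb'
Compare pairs: s[0]='b' vs s[5]='d' (mismatch), s[1]='t' vs s[4]='m' (mismatch), s[2]='n' vs s[3]='p' (mismatch)
Palindrome: No


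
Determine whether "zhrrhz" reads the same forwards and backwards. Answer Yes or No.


Input string: 'zhrrhz'
Reversed: 'zhrrhz'
Compare pairs: s[0]='z' vs s[5]='z' (match), s[1]='h' vs s[4]='h' (match), s[2]='r' vs s[3]='r' (match)
Palindrome: Yes


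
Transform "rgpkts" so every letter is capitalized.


Input string: 'rgpkts'
Operation: convert each letter to uppercase
Mapping: 'r'->'R', 'g'->'G', 'p'->'P', 'k'->'K', 't'->'T', 's'->'S'
Result: RGPKTS


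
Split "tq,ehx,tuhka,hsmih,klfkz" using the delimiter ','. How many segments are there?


Input string: 'tq,ehx,tuhka,hsmih,klfkz'
Delimiter: ','
Split result: 'tq', 'ehx', 'tuhka', 'hsmih', 'klfkz'
Number of parts: 5


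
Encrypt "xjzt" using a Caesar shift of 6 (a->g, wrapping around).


Input: 'xjzt', shift = 6
Operation: for each letter, (position + 6) mod 26
Mapping: 'x'(23+6=29, 29 mod 26=3)->'d', 'j'(9+6=15)->'p', 'z'(25+6=31, 31 mod 26=5)->'f', 't'(19+6=25)->'z'
Result: dpfz


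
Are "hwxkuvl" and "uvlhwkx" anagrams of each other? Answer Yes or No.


String 1: 'hwxkuvl' -> sorted: 'hkluvwx'
String 2: 'uvlhwkx' -> sorted: 'hkluvwx'
Compare sorted forms: 'hkluvwx' == 'hkluvwx'
Anagram: Yes


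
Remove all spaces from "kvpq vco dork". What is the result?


Input string: 'kvpq vco dork'
Operation: remove all spaces
Words: 'kvpq', 'vco', 'dork'
Join without spaces: kvpqvcodork


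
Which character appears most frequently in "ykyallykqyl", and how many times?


Input: 'ykyallykqyl'
Operation: tally each character
Counts: 'a':1, 'k':2, 'l':3, 'q':1, 'y':4
Maximum: 'y' appears 4 times


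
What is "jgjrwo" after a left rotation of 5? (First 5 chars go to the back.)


Input: 'jgjrwo', shift = 5
Operation: split at index 5 and swap parts
Front part s[0:5] = 'jgjrw'
Back part s[5:] = 'o'
Rotated = back + front = 'o' + 'jgjrw'
Result: ojgjrw


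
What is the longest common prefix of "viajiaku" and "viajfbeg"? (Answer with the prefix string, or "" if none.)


String 1: 'viajiaku'
String 2: 'viajfbeg'
Compare position by position:
pos 0: 'v' vs 'v' match
pos 1: 'i' vs 'i' match
pos 2: 'a' vs 'a' match
pos 3: 'j' vs 'j' match
pos 4: 'i' vs 'f' differ -> stop
Longest common prefix: "viaj" (length 4)


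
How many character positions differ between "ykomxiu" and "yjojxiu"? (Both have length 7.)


String 1: 'ykomxiu'
String 2: 'yjojxiu'
Compare each position: pos 0: 'y'=='y', pos 1: 'k'!='j', pos 2: 'o'=='o', pos 3: 'm'!='j', pos 4: 'x'=='x', pos 5: 'i'=='i', pos 6: 'u'=='u'
Differing positions: 2
Hamming distance: 2


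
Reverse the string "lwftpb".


Input string: 'lwftpb'
Operation: reverse character order
Original order: 'l' -> 'w' -> 'f' -> 't' -> 'p' -> 'b'
Reversed order: 'b' -> 'p' -> 't' -> 'f' -> 'w' -> 'l'
Result: bptfwl


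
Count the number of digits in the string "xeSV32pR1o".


Input string: 'xeSV32pR1o'
Operation: count digit characters (0-9)
Scan: 'x', 'e', 'S', 'V', '3'(digit), '2'(digit), 'p', 'R', '1'(digit), 'o'
Digits found: 3
Result: 3


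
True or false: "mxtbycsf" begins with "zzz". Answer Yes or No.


Input string: 'mxtbycsf'
Prefix to check: 'zzz'
First 3 characters of input: 'mxt'
Match: False
Result: No


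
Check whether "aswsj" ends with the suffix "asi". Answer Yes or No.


Input string: 'aswsj'
Suffix to check: 'asi'
Last 3 characters of input: 'wsj'
Match: False
Result: No


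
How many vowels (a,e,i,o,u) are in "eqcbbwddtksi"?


Input string: 'eqcbbwddtksi'
Operation: count vowels (a, e, i, o, u)
Scan: s[0]='e' (vowel), s[1]='q', s[2]='c', s[3]='b', s[4]='b', s[5]='w', s[6]='d', s[7]='d', s[8]='t', s[9]='k', s[10]='s', s[11]='i' (vowel)
Vowels found: 2
Result: 2


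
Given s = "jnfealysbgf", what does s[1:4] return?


Input string: 'jnfealysbgf'
Operation: slice [1:4]
Extract characters: s[1]='n', s[2]='f', s[3]='e'
Result: nfe


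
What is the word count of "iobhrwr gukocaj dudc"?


Input string: 'iobhrwr gukocaj dudc'
Operation: split by spaces
Words found: 'iobhrwr', 'gukocaj', 'dudc'
Word count: 3


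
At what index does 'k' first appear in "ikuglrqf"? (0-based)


Input string: 'ikuglrqf'
Target: 'k'
Scanning left to right: s[0]='i', s[1]='k'
First match at index: 1


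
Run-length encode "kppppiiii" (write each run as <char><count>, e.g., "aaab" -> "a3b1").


Input: 'kppppiiii'
Operation: identify consecutive runs
Runs: 'k' -> k1, 'pppp' -> p4, 'iiii' -> i4
Encoded: k1p4i4


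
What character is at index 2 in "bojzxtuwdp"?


Input string: 'bojzxtuwdp'
Operation: get character at index 2
Index mapping: s[0]='b', s[1]='o', s[2]='j'
Result: 'j'


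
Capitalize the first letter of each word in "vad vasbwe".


Input string: 'vad vasbwe'
Operation: capitalize first letter of each word
Word transformations: 'vad'->'Vad', 'vasbwe'->'Vasbwe'
Result: Vad Vasbwe


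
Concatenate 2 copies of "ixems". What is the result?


Input string: 'ixems'
Operation: repeat 2 times
Concatenation: 'ixems' + 'ixems'
Result: ixemsixems


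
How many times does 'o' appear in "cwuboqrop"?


Input string: 'cwuboqrop'
Target character: 'o'
Scan each position: s[4]='o', s[7]='o'
Matches found at indices: 4, 7
Total: 2


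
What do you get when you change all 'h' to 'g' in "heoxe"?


Input string: 'heoxe'
Operation: replace 'h' with 'g'
Positions of 'h': 0
After replacement: geoxe


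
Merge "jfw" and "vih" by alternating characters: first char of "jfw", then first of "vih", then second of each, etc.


String 1: 'jfw'
String 2: 'vih'
Operation: alternate characters
Pairs: 'j'+'v', 'f'+'i', 'w'+'h'
Result: jvfiwh


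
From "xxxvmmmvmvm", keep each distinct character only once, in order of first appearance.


Input: 'xxxvmmmvmvm'
Operation: keep first occurrence of each character
Scan: s[0]='x' new -> keep; s[1]='x' seen -> skip; s[2]='x' seen -> skip; s[3]='v' new -> keep; s[4]='m' new -> keep; s[5]='m' seen -> skip; s[6]='m' seen -> skip; s[7]='v' seen -> skip; s[8]='m' seen -> skip; s[9]='v' seen -> skip; s[10]='m' seen -> skip
Result: xvm


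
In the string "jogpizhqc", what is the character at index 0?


Input string: 'jogpizhqc'
Operation: get character at index 0
Index mapping: s[0]='j'
Result: 'j'


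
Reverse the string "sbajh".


Input string: 'sbajh'
Operation: reverse character order
Original order: 's' -> 'b' -> 'a' -> 'j' -> 'h'
Reversed order: 'h' -> 'j' -> 'a' -> 'b' -> 's'
Result: hjabs


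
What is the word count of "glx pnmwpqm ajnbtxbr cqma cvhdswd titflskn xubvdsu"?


Input string: 'glx pnmwpqm ajnbtxbr cqma cvhdswd titflskn xubvdsu'
Operation: split by spaces
Words found: 'glx', 'pnmwpqm', 'ajnbtxbr', 'cqma', 'cvhdswd', 'titflskn', 'xubvdsu'
Word count: 7


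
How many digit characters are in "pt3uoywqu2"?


Input string: 'pt3uoywqu2'
Operation: count digit characters (0-9)
Scan: 'p', 't', '3'(digit), 'u', 'o', 'y', 'w', 'q', 'u', '2'(digit)
Digits found: 2
Result: 2


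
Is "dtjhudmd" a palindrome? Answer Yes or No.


Input string: 'dtjhudmd'
Reversed: 'dmduhjtd'
Compare pairs: s[0]='d' vs s[7]='d' (match), s[1]='t' vs s[6]='m' (mismatch), s[2]='j' vs s[5]='d' (mismatch), s[3]='h' vs s[4]='u' (mismatch)
Palindrome: No


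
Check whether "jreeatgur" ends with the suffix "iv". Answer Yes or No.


Input string: 'jreeatgur'
Suffix to check: 'iv'
Last 2 characters of input: 'ur'
Match: False
Result: No


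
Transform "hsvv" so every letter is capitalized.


Input string: 'hsvv'
Operation: convert each letter to uppercase
Mapping: 'h'->'H', 's'->'S', 'v'->'V', 'v'->'V'
Result: HSVV


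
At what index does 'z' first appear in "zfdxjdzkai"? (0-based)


Input string: 'zfdxjdzkai'
Target: 'z'
Scanning left to right: s[0]='z'
First match at index: 0


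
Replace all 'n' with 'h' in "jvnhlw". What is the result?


Input string: 'jvnhlw'
Operation: replace 'n' with 'h'
Positions of 'n': 2
After replacement: jvhhlw


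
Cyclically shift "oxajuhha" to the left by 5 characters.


Input: 'oxajuhha', shift = 5
Operation: split at index 5 and swap parts
Front part s[0:5] = 'oxaju'
Back part s[5:] = 'hha'
Rotated = back + front = 'hha' + 'oxaju'
Result: hhaoxaju


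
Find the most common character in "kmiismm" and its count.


Input: 'kmiismm'
Operation: tally each character
Counts: 'i':2, 'k':1, 'm':3, 's':1
Maximum: 'm' appears 3 times


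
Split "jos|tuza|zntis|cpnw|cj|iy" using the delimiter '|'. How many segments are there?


Input string: 'jos|tuza|zntis|cpnw|cj|iy'
Delimiter: '|'
Split result: 'jos', 'tuza', 'zntis', 'cpnw', 'cj', 'iy'
Number of parts: 6


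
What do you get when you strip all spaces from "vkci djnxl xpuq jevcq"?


Input string: 'vkci djnxl xpuq jevcq'
Operation: remove all spaces
Words: 'vkci', 'djnxl', 'xpuq', 'jevcq'
Join without spaces: vkcidjnxlxpuqjevcq


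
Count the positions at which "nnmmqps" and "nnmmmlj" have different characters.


String 1: 'nnmmqps'
String 2: 'nnmmmlj'
Compare each position: pos 0: 'n'=='n', pos 1: 'n'=='n', pos 2: 'm'=='m', pos 3: 'm'=='m', pos 4: 'q'!='m', pos 5: 'p'!='l', pos 6: 's'!='j'
Differing positions: 3
Hamming distance: 3


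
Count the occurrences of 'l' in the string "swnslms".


Input string: 'swnslms'
Target character: 'l'
Scan each position: s[4]='l'
Matches found at indices: 4
Total: 1


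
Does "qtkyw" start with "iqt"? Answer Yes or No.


Input string: 'qtkyw'
Prefix to check: 'iqt'
First 3 characters of input: 'qtk'
Match: False
Result: No


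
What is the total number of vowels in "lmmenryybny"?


Input string: 'lmmenryybny'
Operation: count vowels (a, e, i, o, u)
Scan: s[0]='l', s[1]='m', s[2]='m', s[3]='e' (vowel), s[4]='n', s[5]='r', s[6]='y', s[7]='y', s[8]='b', s[9]='n', s[10]='y'
Vowels found: 1
Result: 1


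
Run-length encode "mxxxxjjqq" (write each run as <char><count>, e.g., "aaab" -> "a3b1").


Input: 'mxxxxjjqq'
Operation: identify consecutive runs
Runs: 'm' -> m1, 'xxxx' -> x4, 'jj' -> j2, 'qq' -> q2
Encoded: m1x4j2q2


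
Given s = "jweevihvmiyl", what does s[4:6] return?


Input string: 'jweevihvmiyl'
Operation: slice [4:6]
Extract characters: s[4]='v', s[5]='i'
Result: vi


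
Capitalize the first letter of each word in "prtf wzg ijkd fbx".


Input string: 'prtf wzg ijkd fbx'
Operation: capitalize first letter of each word
Word transformations: 'prtf'->'Prtf', 'wzg'->'Wzg', 'ijkd'->'Ijkd', 'fbx'->'Fbx'
Result: Prtf Wzg Ijkd Fbx


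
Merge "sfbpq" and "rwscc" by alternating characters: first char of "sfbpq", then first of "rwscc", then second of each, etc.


String 1: 'sfbpq'
String 2: 'rwscc'
Operation: alternate characters
Pairs: 's'+'r', 'f'+'w', 'b'+'s', 'p'+'c', 'q'+'c'
Result: srfwbspcqc


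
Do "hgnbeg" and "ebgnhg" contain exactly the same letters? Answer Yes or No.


String 1: 'hgnbeg' -> sorted: 'begghn'
String 2: 'ebgnhg' -> sorted: 'begghn'
Compare sorted forms: 'begghn' == 'begghn'
Anagram: Yes


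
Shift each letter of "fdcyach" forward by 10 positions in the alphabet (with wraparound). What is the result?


Input: 'fdcyach', shift = 10
Operation: for each letter, (position + 10) mod 26
Mapping: 'f'(5+10=15)->'p', 'd'(3+10=13)->'n', 'c'(2+10=12)->'m', 'y'(24+10=34, 34 mod 26=8)->'i', 'a'(0+10=10)->'k', 'c'(2+10=12)->'m', 'h'(7+10=17)->'r'
Result: pnmikmr


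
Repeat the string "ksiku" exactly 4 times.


Input string: 'ksiku'
Operation: repeat 4 times
Concatenation: 'ksiku' + 'ksiku' + 'ksiku' + 'ksiku'
Result: ksikuksikuksikuksiku


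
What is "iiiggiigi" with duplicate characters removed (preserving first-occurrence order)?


Input: 'iiiggiigi'
Operation: keep first occurrence of each character
Scan: s[0]='i' new -> keep; s[1]='i' seen -> skip; s[2]='i' seen -> skip; s[3]='g' new -> keep; s[4]='g' seen -> skip; s[5]='i' seen -> skip; s[6]='i' seen -> skip; s[7]='g' seen -> skip; s[8]='i' seen -> skip
Result: ig


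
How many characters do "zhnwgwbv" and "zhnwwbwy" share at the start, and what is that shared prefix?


String 1: 'zhnwgwbv'
String 2: 'zhnwwbwy'
Compare position by position:
pos 0: 'z' vs 'z' match
pos 1: 'h' vs 'h' match
pos 2: 'n' vs 'n' match
pos 3: 'w' vs 'w' match
pos 4: 'g' vs 'w' differ -> stop
Longest common prefix: "zhnw" (length 4)


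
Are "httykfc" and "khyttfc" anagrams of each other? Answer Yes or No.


String 1: 'httykfc' -> sorted: 'cfhktty'
String 2: 'khyttfc' -> sorted: 'cfhktty'
Compare sorted forms: 'cfhktty' == 'cfhktty'
Anagram: Yes


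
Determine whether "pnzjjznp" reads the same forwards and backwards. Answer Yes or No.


Input string: 'pnzjjznp'
Reversed: 'pnzjjznp'
Compare pairs: s[0]='p' vs s[7]='p' (match), s[1]='n' vs s[6]='n' (match), s[2]='z' vs s[5]='z' (match), s[3]='j' vs s[4]='j' (match)
Palindrome: Yes


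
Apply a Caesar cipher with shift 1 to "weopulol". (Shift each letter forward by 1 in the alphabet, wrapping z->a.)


Input: 'weopulol', shift = 1
Operation: for each letter, (position + 1) mod 26
Mapping: 'w'(22+1=23)->'x', 'e'(4+1=5)->'f', 'o'(14+1=15)->'p', 'p'(15+1=16)->'q', 'u'(20+1=21)->'v', 'l'(11+1=12)->'m', 'o'(14+1=15)->'p', 'l'(11+1=12)->'m'
Result: xfpqvmpm


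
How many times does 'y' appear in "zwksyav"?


Input string: 'zwksyav'
Target character: 'y'
Scan each position: s[4]='y'
Matches found at indices: 4
Total: 1


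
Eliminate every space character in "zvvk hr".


Input string: 'zvvk hr'
Operation: remove all spaces
Words: 'zvvk', 'hr'
Join without spaces: zvvkhr


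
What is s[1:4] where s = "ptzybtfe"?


Input string: 'ptzybtfe'
Operation: slice [1:4]
Extract characters: s[1]='t', s[2]='z', s[3]='y'
Result: tzy


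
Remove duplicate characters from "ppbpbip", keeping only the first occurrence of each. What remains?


Input: 'ppbpbip'
Operation: keep first occurrence of each character
Scan: s[0]='p' new -> keep; s[1]='p' seen -> skip; s[2]='b' new -> keep; s[3]='p' seen -> skip; s[4]='b' seen -> skip; s[5]='i' new -> keep; s[6]='p' seen -> skip
Result: pbi


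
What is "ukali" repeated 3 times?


Input string: 'ukali'
Operation: repeat 3 times
Concatenation: 'ukali' + 'ukali' + 'ukali'
Result: ukaliukaliukali


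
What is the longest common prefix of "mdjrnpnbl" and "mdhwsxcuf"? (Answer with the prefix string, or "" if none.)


String 1: 'mdjrnpnbl'
String 2: 'mdhwsxcuf'
Compare position by position:
pos 0: 'm' vs 'm' match
pos 1: 'd' vs 'd' match
pos 2: 'j' vs 'h' differ -> stop
Longest common prefix: "md" (length 2)


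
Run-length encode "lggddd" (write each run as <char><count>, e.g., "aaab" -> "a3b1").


Input: 'lggddd'
Operation: identify consecutive runs
Runs: 'l' -> l1, 'gg' -> g2, 'ddd' -> d3
Encoded: l1g2d3


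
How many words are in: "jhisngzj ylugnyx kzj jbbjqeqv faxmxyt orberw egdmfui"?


Input string: 'jhisngzj ylugnyx kzj jbbjqeqv faxmxyt orberw egdmfui'
Operation: split by spaces
Words found: 'jhisngzj', 'ylugnyx', 'kzj', 'jbbjqeqv', 'faxmxyt', 'orberw', 'egdmfui'
Word count: 7


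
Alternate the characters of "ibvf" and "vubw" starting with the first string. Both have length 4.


String 1: 'ibvf'
String 2: 'vubw'
Operation: alternate characters
Pairs: 'i'+'v', 'b'+'u', 'v'+'b', 'f'+'w'
Result: ivbuvbfw


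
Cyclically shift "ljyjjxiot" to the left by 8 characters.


Input: 'ljyjjxiot', shift = 8
Operation: split at index 8 and swap parts
Front part s[0:8] = 'ljyjjxio'
Back part s[8:] = 't'
Rotated = back + front = 't' + 'ljyjjxio'
Result: tljyjjxio


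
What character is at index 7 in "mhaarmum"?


Input string: 'mhaarmum'
Operation: get character at index 7
Index mapping: s[0]='m', s[1]='h', s[2]='a', s[3]='a', s[4]='r', s[5]='m', s[6]='u', s[7]='m'
Result: 'm'


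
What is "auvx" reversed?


Input string: 'auvx'
Operation: reverse character order
Original order: 'a' -> 'u' -> 'v' -> 'x'
Reversed order: 'x' -> 'v' -> 'u' -> 'a'
Result: xvua


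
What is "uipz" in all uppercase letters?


Input string: 'uipz'
Operation: convert each letter to uppercase
Mapping: 'u'->'U', 'i'->'I', 'p'->'P', 'z'->'Z'
Result: UIPZ


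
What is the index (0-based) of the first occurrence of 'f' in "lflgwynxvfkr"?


Input string: 'lflgwynxvfkr'
Target: 'f'
Scanning left to right: s[0]='l', s[1]='f'
First match at index: 1


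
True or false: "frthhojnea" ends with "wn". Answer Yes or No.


Input string: 'frthhojnea'
Suffix to check: 'wn'
Last 2 characters of input: 'ea'
Match: False
Result: No


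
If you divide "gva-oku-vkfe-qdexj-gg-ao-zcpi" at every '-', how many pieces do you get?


Input string: 'gva-oku-vkfe-qdexj-gg-ao-zcpi'
Delimiter: '-'
Split result: 'gva', 'oku', 'vkfe', 'qdexj', 'gg', 'ao', 'zcpi'
Number of parts: 7


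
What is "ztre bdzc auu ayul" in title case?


Input string: 'ztre bdzc auu ayul'
Operation: capitalize first letter of each word
Word transformations: 'ztre'->'Ztre', 'bdzc'->'Bdzc', 'auu'->'Auu', 'ayul'->'Ayul'
Result: Ztre Bdzc Auu Ayul


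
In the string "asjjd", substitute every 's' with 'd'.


Input string: 'asjjd'
Operation: replace 's' with 'd'
Positions of 's': 1
After replacement: adjjd


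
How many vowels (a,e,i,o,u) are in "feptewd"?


Input string: 'feptewd'
Operation: count vowels (a, e, i, o, u)
Scan: s[0]='f', s[1]='e' (vowel), s[2]='p', s[3]='t', s[4]='e' (vowel), s[5]='w', s[6]='d'
Vowels found: 2
Result: 2


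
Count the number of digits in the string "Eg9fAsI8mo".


Input string: 'Eg9fAsI8mo'
Operation: count digit characters (0-9)
Scan: 'E', 'g', '9'(digit), 'f', 'A', 's', 'I', '8'(digit), 'm', 'o'
Digits found: 2
Result: 2


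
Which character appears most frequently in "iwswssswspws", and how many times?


Input: 'iwswssswspws'
Operation: tally each character
Counts: 'i':1, 'p':1, 's':6, 'w':4
Maximum: 's' appears 6 times


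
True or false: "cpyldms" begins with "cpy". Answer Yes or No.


Input string: 'cpyldms'
Prefix to check: 'cpy'
First 3 characters of input: 'cpy'
Match: True
Result: Yes


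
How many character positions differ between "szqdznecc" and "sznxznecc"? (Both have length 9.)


String 1: 'szqdznecc'
String 2: 'sznxznecc'
Compare each position: pos 0: 's'=='s', pos 1: 'z'=='z', pos 2: 'q'!='n', pos 3: 'd'!='x', pos 4: 'z'=='z', pos 5: 'n'=='n', pos 6: 'e'=='e', pos 7: 'c'=='c', pos 8: 'c'=='c'
Differing positions: 2
Hamming distance: 2


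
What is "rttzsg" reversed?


Input string: 'rttzsg'
Operation: reverse character order
Original order: 'r' -> 't' -> 't' -> 'z' -> 's' -> 'g'
Reversed order: 'g' -> 's' -> 'z' -> 't' -> 't' -> 'r'
Result: gszttr


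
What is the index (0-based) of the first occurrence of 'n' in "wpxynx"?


Input string: 'wpxynx'
Target: 'n'
Scanning left to right: s[0]='w', s[1]='p', s[2]='x', s[3]='y', s[4]='n'
First match at index: 4


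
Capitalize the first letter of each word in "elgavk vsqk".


Input string: 'elgavk vsqk'
Operation: capitalize first letter of each word
Word transformations: 'elgavk'->'Elgavk', 'vsqk'->'Vsqk'
Result: Elgavk Vsqk


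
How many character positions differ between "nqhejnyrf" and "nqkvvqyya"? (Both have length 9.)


String 1: 'nqhejnyrf'
String 2: 'nqkvvqyya'
Compare each position: pos 0: 'n'=='n', pos 1: 'q'=='q', pos 2: 'h'!='k', pos 3: 'e'!='v', pos 4: 'j'!='v', pos 5: 'n'!='q', pos 6: 'y'=='y', pos 7: 'r'!='y', pos 8: 'f'!='a'
Differing positions: 6
Hamming distance: 6


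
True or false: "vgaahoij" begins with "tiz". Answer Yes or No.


Input string: 'vgaahoij'
Prefix to check: 'tiz'
First 3 characters of input: 'vga'
Match: False
Result: No


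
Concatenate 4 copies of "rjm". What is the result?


Input string: 'rjm'
Operation: repeat 4 times
Concatenation: 'rjm' + 'rjm' + 'rjm' + 'rjm'
Result: rjmrjmrjmrjm


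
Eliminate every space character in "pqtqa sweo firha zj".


Input string: 'pqtqa sweo firha zj'
Operation: remove all spaces
Words: 'pqtqa', 'sweo', 'firha', 'zj'
Join without spaces: pqtqasweofirhazj


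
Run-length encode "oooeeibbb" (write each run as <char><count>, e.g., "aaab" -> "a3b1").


Input: 'oooeeibbb'
Operation: identify consecutive runs
Runs: 'ooo' -> o3, 'ee' -> e2, 'i' -> i1, 'bbb' -> b3
Encoded: o3e2i1b3


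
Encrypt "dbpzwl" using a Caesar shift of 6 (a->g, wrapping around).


Input: 'dbpzwl', shift = 6
Operation: for each letter, (position + 6) mod 26
Mapping: 'd'(3+6=9)->'j', 'b'(1+6=7)->'h', 'p'(15+6=21)->'v', 'z'(25+6=31, 31 mod 26=5)->'f', 'w'(22+6=28, 28 mod 26=2)->'c', 'l'(11+6=17)->'r'
Result: jhvfcr


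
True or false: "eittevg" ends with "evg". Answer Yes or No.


Input string: 'eittevg'
Suffix to check: 'evg'
Last 3 characters of input: 'evg'
Match: True
Result: Yes


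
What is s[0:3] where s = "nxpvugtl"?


Input string: 'nxpvugtl'
Operation: slice [0:3]
Extract characters: s[0]='n', s[1]='x', s[2]='p'
Result: nxp


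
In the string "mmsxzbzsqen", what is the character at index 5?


Input string: 'mmsxzbzsqen'
Operation: get character at index 5
Index mapping: s[0]='m', s[1]='m', s[2]='s', s[3]='x', s[4]='z', s[5]='b'
Result: 'b'


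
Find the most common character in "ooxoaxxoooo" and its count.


Input: 'ooxoaxxoooo'
Operation: tally each character
Counts: 'a':1, 'o':7, 'x':3
Maximum: 'o' appears 7 times


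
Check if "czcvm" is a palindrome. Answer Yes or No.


Input string: 'czcvm'
Reversed: 'mvczc'
Compare pairs: s[0]='c' vs s[4]='m' (mismatch), s[1]='z' vs s[3]='v' (mismatch)
Palindrome: No


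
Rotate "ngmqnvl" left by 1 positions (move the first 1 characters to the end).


Input: 'ngmqnvl', shift = 1
Operation: split at index 1 and swap parts
Front part s[0:1] = 'n'
Back part s[1:] = 'gmqnvl'
Rotated = back + front = 'gmqnvl' + 'n'
Result: gmqnvln


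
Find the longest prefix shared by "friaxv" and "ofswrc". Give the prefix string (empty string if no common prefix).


String 1: 'friaxv'
String 2: 'ofswrc'
Compare position by position:
pos 0: 'f' vs 'o' differ -> stop
Longest common prefix: "" (length 0)


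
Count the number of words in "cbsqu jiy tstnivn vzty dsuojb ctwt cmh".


Input string: 'cbsqu jiy tstnivn vzty dsuojb ctwt cmh'
Operation: split by spaces
Words found: 'cbsqu', 'jiy', 'tstnivn', 'vzty', 'dsuojb', 'ctwt', 'cmh'
Word count: 7


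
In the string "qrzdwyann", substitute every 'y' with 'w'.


Input string: 'qrzdwyann'
Operation: replace 'y' with 'w'
Positions of 'y': 5
After replacement: qrzdwwann


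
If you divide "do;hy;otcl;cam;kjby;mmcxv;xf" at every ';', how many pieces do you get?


Input string: 'do;hy;otcl;cam;kjby;mmcxv;xf'
Delimiter: ';'
Split result: 'do', 'hy', 'otcl', 'cam', 'kjby', 'mmcxv', 'xf'
Number of parts: 7


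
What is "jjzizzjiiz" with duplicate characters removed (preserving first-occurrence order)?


Input: 'jjzizzjiiz'
Operation: keep first occurrence of each character
Scan: s[0]='j' new -> keep; s[1]='j' seen -> skip; s[2]='z' new -> keep; s[3]='i' new -> keep; s[4]='z' seen -> skip; s[5]='z' seen -> skip; s[6]='j' seen -> skip; s[7]='i' seen -> skip; s[8]='i' seen -> skip; s[9]='z' seen -> skip
Result: jzi


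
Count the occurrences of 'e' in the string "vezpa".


Input string: 'vezpa'
Target character: 'e'
Scan each position: s[1]='e'
Matches found at indices: 1
Total: 1


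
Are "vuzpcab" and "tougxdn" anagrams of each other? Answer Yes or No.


String 1: 'vuzpcab' -> sorted: 'abcpuvz'
String 2: 'tougxdn' -> sorted: 'dgnotux'
Compare sorted forms: 'abcpuvz' != 'dgnotux'
Anagram: No


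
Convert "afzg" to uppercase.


Input string: 'afzg'
Operation: convert each letter to uppercase
Mapping: 'a'->'A', 'f'->'F', 'z'->'Z', 'g'->'G'
Result: AFZG


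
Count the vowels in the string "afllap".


Input string: 'afllap'
Operation: count vowels (a, e, i, o, u)
Scan: s[0]='a' (vowel), s[1]='f', s[2]='l', s[3]='l', s[4]='a' (vowel), s[5]='p'
Vowels found: 2
Result: 2


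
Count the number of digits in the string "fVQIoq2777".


Input string: 'fVQIoq2777'
Operation: count digit characters (0-9)
Scan: 'f', 'V', 'Q', 'I', 'o', 'q', '2'(digit), '7'(digit), '7'(digit), '7'(digit)
Digits found: 4
Result: 4


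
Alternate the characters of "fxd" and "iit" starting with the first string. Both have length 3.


String 1: 'fxd'
String 2: 'iit'
Operation: alternate characters
Pairs: 'f'+'i', 'x'+'i', 'd'+'t'
Result: fixidt


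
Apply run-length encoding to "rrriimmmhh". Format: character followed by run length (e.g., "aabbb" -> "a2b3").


Input: 'rrriimmmhh'
Operation: identify consecutive runs
Runs: 'rrr' -> r3, 'ii' -> i2, 'mmm' -> m3, 'hh' -> h2
Encoded: r3i2m3h2


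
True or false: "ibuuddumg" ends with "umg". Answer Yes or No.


Input string: 'ibuuddumg'
Suffix to check: 'umg'
Last 3 characters of input: 'umg'
Match: True
Result: Yes


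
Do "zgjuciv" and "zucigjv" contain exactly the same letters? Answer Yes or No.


String 1: 'zgjuciv' -> sorted: 'cgijuvz'
String 2: 'zucigjv' -> sorted: 'cgijuvz'
Compare sorted forms: 'cgijuvz' == 'cgijuvz'
Anagram: Yes


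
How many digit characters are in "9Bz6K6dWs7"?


Input string: '9Bz6K6dWs7'
Operation: count digit characters (0-9)
Scan: '9'(digit), 'B', 'z', '6'(digit), 'K', '6'(digit), 'd', 'W', 's', '7'(digit)
Digits found: 4
Result: 4


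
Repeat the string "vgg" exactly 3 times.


Input string: 'vgg'
Operation: repeat 3 times
Concatenation: 'vgg' + 'vgg' + 'vgg'
Result: vggvggvgg


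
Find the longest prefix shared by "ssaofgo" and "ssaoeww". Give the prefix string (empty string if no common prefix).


String 1: 'ssaofgo'
String 2: 'ssaoeww'
Compare position by position:
pos 0: 's' vs 's' match
pos 1: 's' vs 's' match
pos 2: 'a' vs 'a' match
pos 3: 'o' vs 'o' match
pos 4: 'f' vs 'e' differ -> stop
Longest common prefix: "ssao" (length 4)


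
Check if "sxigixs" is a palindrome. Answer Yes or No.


Input string: 'sxigixs'
Reversed: 'sxigixs'
Compare pairs: s[0]='s' vs s[6]='s' (match), s[1]='x' vs s[5]='x' (match), s[2]='i' vs s[4]='i' (match)
Palindrome: Yes


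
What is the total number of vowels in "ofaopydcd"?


Input string: 'ofaopydcd'
Operation: count vowels (a, e, i, o, u)
Scan: s[0]='o' (vowel), s[1]='f', s[2]='a' (vowel), s[3]='o' (vowel), s[4]='p', s[5]='y', s[6]='d', s[7]='c', s[8]='d'
Vowels found: 3
Result: 3


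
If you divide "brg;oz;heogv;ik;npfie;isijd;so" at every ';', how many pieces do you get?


Input string: 'brg;oz;heogv;ik;npfie;isijd;so'
Delimiter: ';'
Split result: 'brg', 'oz', 'heogv', 'ik', 'npfie', 'isijd', 'so'
Number of parts: 7


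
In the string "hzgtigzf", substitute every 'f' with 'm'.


Input string: 'hzgtigzf'
Operation: replace 'f' with 'm'
Positions of 'f': 7
After replacement: hzgtigzm


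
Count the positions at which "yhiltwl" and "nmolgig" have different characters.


String 1: 'yhiltwl'
String 2: 'nmolgig'
Compare each position: pos 0: 'y'!='n', pos 1: 'h'!='m', pos 2: 'i'!='o', pos 3: 'l'=='l', pos 4: 't'!='g', pos 5: 'w'!='i', pos 6: 'l'!='g'
Differing positions: 6
Hamming distance: 6
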